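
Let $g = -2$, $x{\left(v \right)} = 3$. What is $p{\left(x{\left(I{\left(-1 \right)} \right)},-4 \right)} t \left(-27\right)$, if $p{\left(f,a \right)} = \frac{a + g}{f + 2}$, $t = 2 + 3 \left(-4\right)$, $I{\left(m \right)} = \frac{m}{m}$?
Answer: $-324$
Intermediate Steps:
$I{\left(m \right)} = 1$
$t = -10$ ($t = 2 - 12 = -10$)
$p{\left(f,a \right)} = \frac{-2 + a}{2 + f}$ ($p{\left(f,a \right)} = \frac{a - 2}{f + 2} = \frac{-2 + a}{2 + f}$)
$p{\left(x{\left(I{\left(-1 \right)} \right)},-4 \right)} t \left(-27\right) = \frac{-2 - 4}{2 + 3} \left(-10\right) \left(-27\right) = \frac{1}{5} \left(-6\right) \left(-10\right) \left(-27\right) = \left(- \frac{6}{5}\right) \left(-10\right) \left(-27\right) = 12 \left(-27\right) = -324$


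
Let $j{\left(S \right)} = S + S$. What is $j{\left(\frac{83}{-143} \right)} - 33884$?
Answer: $- \frac{4845578}{143} \approx -33885.0$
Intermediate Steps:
$j{\left(S \right)} = 2 S$
$j{\left(\frac{83}{-143} \right)} - 33884 = 2 \frac{83}{-143} - 33884 = 2 \cdot 83 \left(- \frac{1}{143}\right) - 33884 = 2 \left(- \frac{83}{143}\right) - 33884 = - \frac{166}{143} - 33884 = - \frac{4845578}{143}$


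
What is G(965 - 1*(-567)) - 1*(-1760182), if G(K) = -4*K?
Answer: 1754054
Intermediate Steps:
G(965 - 1*(-567)) - 1*(-1760182) = -4*(965 - 1*(-567)) - 1*(-1760182) = -4*(965 + 567) + 1760182 = -4*1532 + 1760182 = -6128 + 1760182 = 1754054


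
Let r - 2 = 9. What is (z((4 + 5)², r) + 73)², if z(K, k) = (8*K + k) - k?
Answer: 519841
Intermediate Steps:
r = 11 (r = 2 + 9 = 11)
z(K, k) = 8*K (z(K, k) = (k + 8*K) - k = 8*K)
(z((4 + 5)², r) + 73)² = (8*(4 + 5)² + 73)² = (8*9² + 73)² = (8*81 + 73)² = (648 + 73)² = 721² = 519841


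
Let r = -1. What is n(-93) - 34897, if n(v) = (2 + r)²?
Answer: -34896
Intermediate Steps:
n(v) = 1 (n(v) = (2 - 1)² = 1² = 1)
n(-93) - 34897 = 1 - 34897 = -34896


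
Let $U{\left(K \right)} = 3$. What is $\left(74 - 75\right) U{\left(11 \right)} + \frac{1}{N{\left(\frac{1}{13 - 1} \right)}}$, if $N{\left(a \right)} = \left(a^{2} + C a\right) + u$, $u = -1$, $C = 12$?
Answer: $141$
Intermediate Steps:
$N{\left(a \right)} = -1 + a^{2} + 12 a$ ($N{\left(a \right)} = \left(a^{2} + 12 a\right) - 1 = -1 + a^{2} + 12 a$)
$\left(74 - 75\right) U{\left(11 \right)} + \frac{1}{N{\left(\frac{1}{13 - 1} \right)}} = \left(74 - 75\right) 3 + \frac{1}{-1 + \left(\frac{1}{13 - 1}\right)^{2} + \frac{12}{13 - 1}} = \left(-1\right) 3 + \frac{1}{-1 + \left(\frac{1}{12}\right)^{2} + \frac{12}{12}} = -3 + \frac{1}{-1 + \left(\frac{1}{12}\right)^{2} + 12 \cdot \frac{1}{12}} = -3 + \frac{1}{-1 + \frac{1}{144} + 1} = -3 + \frac{1}{\frac{1}{144}} = -3 + 144 = 141$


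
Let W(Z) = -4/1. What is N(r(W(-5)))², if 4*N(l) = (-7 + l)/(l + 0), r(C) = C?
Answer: 121/256 ≈ 0.47266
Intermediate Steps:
W(Z) = -4 (W(Z) = -4*1 = -4)
N(l) = (-7 + l)/(4*l) (N(l) = ((-7 + l)/(l + 0))/4 = ((-7 + l)/l)/4 = (-7 + l)/(4*l))
N(r(W(-5)))² = ((¼)*(-7 - 4)/(-4))² = ((¼)*(-¼)*(-11))² = (11/16)² = 121/256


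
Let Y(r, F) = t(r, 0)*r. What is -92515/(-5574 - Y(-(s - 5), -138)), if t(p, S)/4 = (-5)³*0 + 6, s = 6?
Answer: 18503/1110 ≈ 16.669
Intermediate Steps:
t(p, S) = 24 (t(p, S) = 4*((-5)³*0 + 6) = 4*(-125*0 + 6) = 4*(0 + 6) = 4*6 = 24)
Y(r, F) = 24*r
-92515/(-5574 - Y(-(s - 5), -138)) = -92515/(-5574 - 24*(-(6 - 5))) = -92515/(-5574 - 24*(-1*1)) = -92515/(-5574 - 24*(-1)) = -92515/(-5574 - 1*(-24)) = -92515/(-5574 + 24) = -92515/(-5550) = -92515*(-1/5550) = 18503/1110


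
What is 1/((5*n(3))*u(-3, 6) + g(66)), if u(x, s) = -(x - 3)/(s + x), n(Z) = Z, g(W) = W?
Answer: 1/96 ≈ 0.010417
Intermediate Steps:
u(x, s) = -(-3 + x)/(s + x)
1/((5*n(3))*u(-3, 6) + g(66)) = 1/((5*3)*((3 - 1*(-3))/(6 - 3)) + 66) = 1/(15*((3 + 3)/3) + 66) = 1/(15*((⅓)*6) + 66) = 1/(15*2 + 66) = 1/(30 + 66) = 1/96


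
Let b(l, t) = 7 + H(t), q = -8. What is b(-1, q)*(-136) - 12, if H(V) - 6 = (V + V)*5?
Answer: 9100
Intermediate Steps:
H(V) = 6 + 10*V (H(V) = 6 + (V + V)*5 = 6 + (2*V)*5 = 6 + 10*V)
b(l, t) = 13 + 10*t (b(l, t) = 7 + (6 + 10*t) = 13 + 10*t)
b(-1, q)*(-136) - 12 = (13 + 10*(-8))*(-136) - 12 = (13 - 80)*(-136) - 12 = -67*(-136) - 12 = 9112 - 12 = 9100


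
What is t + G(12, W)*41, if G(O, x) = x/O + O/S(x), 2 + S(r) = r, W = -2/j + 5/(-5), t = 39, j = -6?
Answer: -1330/9 ≈ -147.78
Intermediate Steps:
W = -2/3 (W = -2/(-6) + 5/(-5) = -2*(-1/6) + 5*(-1/5) = 1/3 - 1 = -2/3 ≈ -0.66667)
S(r) = -2 + r
G(O, x) = O/(-2 + x) + x/O (G(O, x) = x/O + O/(-2 + x) = O/(-2 + x) + x/O)
t + G(12, W)*41 = 39 + (12/(-2 - 2/3) - 2/3/12)*41 = 39 + (12/(-8/3) - 2/3*1/12)*41 = 39 + (12*(-3/8) - 1/18)*41 = 39 + (-9/2 - 1/18)*41 = 39 - 41/9*41 = 39 - 1681/9 = -1330/9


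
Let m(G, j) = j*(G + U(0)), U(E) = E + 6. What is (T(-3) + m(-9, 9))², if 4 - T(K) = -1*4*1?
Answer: 361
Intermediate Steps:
U(E) = 6 + E
m(G, j) = j*(6 + G) (m(G, j) = j*(G + (6 + 0)) = j*(G + 6) = j*(6 + G))
T(K) = 8 (T(K) = 4 - (-1*4) = 4 - (-4) = 4 - 1*(-4) = 4 + 4 = 8)
(T(-3) + m(-9, 9))² = (8 + 9*(6 - 9))² = (8 + 9*(-3))² = (8 - 27)² = (-19)² = 361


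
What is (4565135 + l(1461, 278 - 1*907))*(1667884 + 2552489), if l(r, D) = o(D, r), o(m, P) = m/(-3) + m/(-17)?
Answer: 19267613520695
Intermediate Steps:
o(m, P) = -20*m/51 (o(m, P) = m*(-1/3) + m*(-1/17) = -m/3 - m/17 = -20*m/51)
l(r, D) = -20*D/51
(4565135 + l(1461, 278 - 1*907))*(1667884 + 2552489) = (4565135 - 20*(278 - 1*907)/51)*(1667884 + 2552489) = (4565135 - 20*(278 - 907)/51)*4220373 = (4565135 - 20/51*(-629))*4220373 = (4565135 + 740/3)*4220373 = (13696145/3)*4220373 = 19267613520695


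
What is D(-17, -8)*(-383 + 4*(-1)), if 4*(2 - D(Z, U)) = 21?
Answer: 5031/4 ≈ 1257.8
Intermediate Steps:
D(Z, U) = -13/4 (D(Z, U) = 2 - ¼*21 = 2 - 21/4 = -13/4)
D(-17, -8)*(-383 + 4*(-1)) = -13*(-383 + 4*(-1))/4 = -13*(-383 - 4)/4 = -13/4*(-387) = 5031/4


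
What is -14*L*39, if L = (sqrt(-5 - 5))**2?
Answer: 5460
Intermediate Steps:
L = -10 (L = (sqrt(-10))**2 = (I*sqrt(10))**2 = -10)
-14*L*39 = -14*(-10)*39 = 140*39 = 5460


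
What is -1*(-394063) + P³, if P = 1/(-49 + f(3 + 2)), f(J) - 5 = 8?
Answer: 18385403327/46656 ≈ 3.9406e+5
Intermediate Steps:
f(J) = 13 (f(J) = 5 + 8 = 13)
P = -1/36 (P = 1/(-49 + 13) = 1/(-36) = -1/36 ≈ -0.027778)
-1*(-394063) + P³ = -1*(-394063) + (-1/36)³ = 394063 - 1/46656 = 18385403327/46656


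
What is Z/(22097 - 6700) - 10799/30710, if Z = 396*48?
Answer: 417463477/472841870 ≈ 0.88288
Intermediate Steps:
Z = 19008
Z/(22097 - 6700) - 10799/30710 = 19008/(22097 - 6700) - 10799/30710 = 19008/15397 - 10799*1/30710 = 19008*(1/15397) - 10799/30710 = 19008/15397 - 10799/30710 = 417463477/472841870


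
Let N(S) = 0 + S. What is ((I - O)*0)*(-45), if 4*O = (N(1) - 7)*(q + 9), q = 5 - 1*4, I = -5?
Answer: 0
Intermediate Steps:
N(S) = S
q = 1 (q = 5 - 4 = 1)
O = -15 (O = ((1 - 7)*(1 + 9))/4 = (-6*10)/4 = (1/4)*(-60) = -15)
((I - O)*0)*(-45) = ((-5 - 1*(-15))*0)*(-45) = ((-5 + 15)*0)*(-45) = (10*0)*(-45) = 0*(-45) = 0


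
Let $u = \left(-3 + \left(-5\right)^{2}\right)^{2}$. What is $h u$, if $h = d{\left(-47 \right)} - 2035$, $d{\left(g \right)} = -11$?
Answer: $-990264$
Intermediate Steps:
$u = 484$ ($u = \left(-3 + 25\right)^{2} = 22^{2} = 484$)
$h = -2046$ ($h = -11 - 2035 = -2046$)
$h u = \left(-2046\right) 484 = -990264$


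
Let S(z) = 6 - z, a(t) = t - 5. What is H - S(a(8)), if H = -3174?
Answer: -3177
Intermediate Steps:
a(t) = -5 + t
H - S(a(8)) = -3174 - (6 - (-5 + 8)) = -3174 - (6 - 1*3) = -3174 - (6 - 3) = -3174 - 1*3 = -3174 - 3 = -3177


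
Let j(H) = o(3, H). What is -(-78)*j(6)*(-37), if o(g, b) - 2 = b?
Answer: -23088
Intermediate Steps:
o(g, b) = 2 + b
j(H) = 2 + H
-(-78)*j(6)*(-37) = -(-78)*(2 + 6)*(-37) = -(-78)*8*(-37) = -39*(-16)*(-37) = 624*(-37) = -23088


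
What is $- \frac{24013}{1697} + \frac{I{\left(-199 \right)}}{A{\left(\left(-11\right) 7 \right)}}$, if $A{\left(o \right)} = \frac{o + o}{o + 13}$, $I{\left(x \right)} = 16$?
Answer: $- \frac{980137}{130669} \approx -7.5009$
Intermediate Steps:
$A{\left(o \right)} = \frac{2 o}{13 + o}$
$- \frac{24013}{1697} + \frac{I{\left(-199 \right)}}{A{\left(\left(-11\right) 7 \right)}} = - \frac{24013}{1697} + \frac{16}{2 \left(\left(-11\right) 7\right) \frac{1}{13 - 77}} = \left(-24013\right) \frac{1}{1697} + \frac{16}{2 \left(-77\right) \frac{1}{13 - 77}} = - \frac{24013}{1697} + \frac{16}{2 \left(-77\right) \frac{1}{-64}} = - \frac{24013}{1697} + \frac{16}{2 \left(-77\right) \left(- \frac{1}{64}\right)} = - \frac{24013}{1697} + \frac{16}{\frac{77}{32}} = - \frac{24013}{1697} + 16 \cdot \frac{32}{77} = - \frac{24013}{1697} + \frac{512}{77} = - \frac{980137}{130669}$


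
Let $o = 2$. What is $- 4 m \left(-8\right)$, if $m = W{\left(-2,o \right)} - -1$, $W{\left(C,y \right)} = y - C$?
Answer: $160$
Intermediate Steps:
$m = 5$ ($m = \left(2 - -2\right) - -1 = \left(2 + 2\right) + 1 = 4 + 1 = 5$)
$- 4 m \left(-8\right) = - 4 \cdot 5 \left(-8\right) = - 20 \left(-8\right) = \left(-1\right) \left(-160\right) = 160$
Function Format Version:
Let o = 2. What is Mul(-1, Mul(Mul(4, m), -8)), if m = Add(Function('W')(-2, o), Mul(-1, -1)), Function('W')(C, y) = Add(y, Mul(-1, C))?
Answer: 160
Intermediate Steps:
m = 5 (m = Add(Add(2, Mul(-1, -2)), Mul(-1, -1)) = Add(Add(2, 2), 1) = Add(4, 1) = 5)
Mul(-1, Mul(Mul(4, m), -8)) = Mul(-1, Mul(Mul(4, 5), -8)) = Mul(-1, Mul(20, -8)) = Mul(-1, -160) = 160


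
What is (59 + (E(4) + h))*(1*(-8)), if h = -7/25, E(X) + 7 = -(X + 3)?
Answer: -8944/25 ≈ -357.76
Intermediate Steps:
E(X) = -10 - X (E(X) = -7 - (X + 3) = -7 - (3 + X) = -7 + (-3 - X) = -10 - X)
h = -7/25 (h = -7*1/25 = -7/25 ≈ -0.28000)
(59 + (E(4) + h))*(1*(-8)) = (59 + ((-10 - 1*4) - 7/25))*(1*(-8)) = (59 + ((-10 - 4) - 7/25))*(-8) = (59 + (-14 - 7/25))*(-8) = (59 - 357/25)*(-8) = (1118/25)*(-8) = -8944/25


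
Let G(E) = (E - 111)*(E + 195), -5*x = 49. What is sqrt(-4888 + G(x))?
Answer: 4*I*sqrt(42594)/5 ≈ 165.11*I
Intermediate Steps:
x = -49/5 (x = -1/5*49 = -49/5 ≈ -9.8000)
G(E) = (-111 + E)*(195 + E)
sqrt(-4888 + G(x)) = sqrt(-4888 + (-21645 + (-49/5)**2 + 84*(-49/5))) = sqrt(-4888 + (-21645 + 2401/25 - 4116/5)) = sqrt(-4888 - 559304/25) = sqrt(-681504/25) = 4*I*sqrt(42594)/5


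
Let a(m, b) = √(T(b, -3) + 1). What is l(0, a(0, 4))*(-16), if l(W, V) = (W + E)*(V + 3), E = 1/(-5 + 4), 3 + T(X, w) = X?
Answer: 48 + 16*√2 ≈ 70.627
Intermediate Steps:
T(X, w) = -3 + X
a(m, b) = √(-2 + b) (a(m, b) = √((-3 + b) + 1) = √(-2 + b))
E = -1 (E = 1/(-1) = -1)
l(W, V) = (-1 + W)*(3 + V) (l(W, V) = (W - 1)*(V + 3) = (-1 + W)*(3 + V))
l(0, a(0, 4))*(-16) = (-3 - √(-2 + 4) + 3*0 + √(-2 + 4)*0)*(-16) = (-3 - √2 + 0 + √2*0)*(-16) = (-3 - √2 + 0 + 0)*(-16) = (-3 - √2)*(-16) = 48 + 16*√2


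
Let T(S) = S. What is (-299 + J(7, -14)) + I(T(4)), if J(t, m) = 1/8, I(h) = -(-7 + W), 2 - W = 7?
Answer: -2295/8 ≈ -286.88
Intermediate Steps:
W = -5 (W = 2 - 1*7 = 2 - 7 = -5)
I(h) = 12 (I(h) = -(-7 - 5) = -1*(-12) = 12)
J(t, m) = 1/8
(-299 + J(7, -14)) + I(T(4)) = (-299 + 1/8) + 12 = -2391/8 + 12 = -2295/8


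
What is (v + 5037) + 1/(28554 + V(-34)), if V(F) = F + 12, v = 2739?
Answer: 221864833/28532 ≈ 7776.0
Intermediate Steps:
V(F) = 12 + F
(v + 5037) + 1/(28554 + V(-34)) = (2739 + 5037) + 1/(28554 + (12 - 34)) = 7776 + 1/(28554 - 22) = 7776 + 1/28532 = 221864833/28532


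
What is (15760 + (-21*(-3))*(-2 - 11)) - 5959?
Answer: 8982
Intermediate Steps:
(15760 + (-21*(-3))*(-2 - 11)) - 5959 = (15760 + 63*(-13)) - 5959 = (15760 - 819) - 5959 = 14941 - 5959 = 8982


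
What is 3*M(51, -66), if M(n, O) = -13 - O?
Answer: 159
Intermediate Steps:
3*M(51, -66) = 3*(-13 - 1*(-66)) = 3*(-13 + 66) = 3*53 = 159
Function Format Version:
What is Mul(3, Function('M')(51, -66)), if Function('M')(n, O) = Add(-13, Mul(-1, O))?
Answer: 159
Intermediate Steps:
Mul(3, Function('M')(51, -66)) = Mul(3, Add(-13, Mul(-1, -66))) = Mul(3, Add(-13, 66)) = Mul(3, 53) = 159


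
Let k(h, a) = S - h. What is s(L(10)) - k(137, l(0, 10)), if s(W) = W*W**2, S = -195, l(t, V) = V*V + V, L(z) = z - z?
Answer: 332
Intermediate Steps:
L(z) = 0
l(t, V) = V + V**2 (l(t, V) = V**2 + V = V + V**2)
k(h, a) = -195 - h
s(W) = W**3
s(L(10)) - k(137, l(0, 10)) = 0**3 - (-195 - 1*137) = 0 - (-195 - 137) = 0 - 1*(-332) = 0 + 332 = 332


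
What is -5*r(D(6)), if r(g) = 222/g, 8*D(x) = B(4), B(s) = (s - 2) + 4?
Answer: -1480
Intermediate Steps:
B(s) = 2 + s (B(s) = (-2 + s) + 4 = 2 + s)
D(x) = ¾ (D(x) = (2 + 4)/8 = (⅛)*6 = ¾)
-5*r(D(6)) = -1110/¾ = -1110*4/3 = -5*296 = -1480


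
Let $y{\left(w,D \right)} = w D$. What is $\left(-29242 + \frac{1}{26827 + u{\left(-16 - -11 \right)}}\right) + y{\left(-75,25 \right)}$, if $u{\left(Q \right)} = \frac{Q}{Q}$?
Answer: $- \frac{834806875}{26828} \approx -31117.0$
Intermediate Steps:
$y{\left(w,D \right)} = D w$
$u{\left(Q \right)} = 1$
$\left(-29242 + \frac{1}{26827 + u{\left(-16 - -11 \right)}}\right) + y{\left(-75,25 \right)} = \left(-29242 + \frac{1}{26827 + 1}\right) + 25 \left(-75\right) = \left(-29242 + \frac{1}{26828}\right) - 1875 = - \frac{784504375}{26828} - 1875 = - \frac{834806875}{26828}$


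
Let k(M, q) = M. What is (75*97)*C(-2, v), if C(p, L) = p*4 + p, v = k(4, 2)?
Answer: -72750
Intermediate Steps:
v = 4
C(p, L) = 5*p (C(p, L) = 4*p + p = 5*p)
(75*97)*C(-2, v) = (75*97)*(5*(-2)) = 7275*(-10) = -72750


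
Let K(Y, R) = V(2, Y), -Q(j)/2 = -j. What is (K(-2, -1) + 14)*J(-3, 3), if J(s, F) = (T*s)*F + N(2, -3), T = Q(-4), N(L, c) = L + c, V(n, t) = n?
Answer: 1136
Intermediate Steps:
Q(j) = 2*j (Q(j) = -(-2)*j = 2*j)
K(Y, R) = 2
T = -8 (T = 2*(-4) = -8)
J(s, F) = -1 - 8*F*s (J(s, F) = (-8*s)*F + (2 - 3) = -8*F*s - 1 = -1 - 8*F*s)
(K(-2, -1) + 14)*J(-3, 3) = (2 + 14)*(-1 - 8*3*(-3)) = 16*(-1 + 72) = 16*71 = 1136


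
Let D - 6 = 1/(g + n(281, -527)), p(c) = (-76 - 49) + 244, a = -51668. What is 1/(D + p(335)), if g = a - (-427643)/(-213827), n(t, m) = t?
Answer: 10988355692/1373544247673 ≈ 0.0080000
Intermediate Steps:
g = -11048441079/213827 (g = -51668 - (-427643)/(-213827) = -51668 - (-427643)*(-1)/213827 = -51668 - 1*427643/213827 = -51668 - 427643/213827 = -11048441079/213827 ≈ -51670.)
p(c) = 119 (p(c) = -125 + 244 = 119)
D = 65929920325/10988355692 (D = 6 + 1/(-11048441079/213827 + 281) = 6 + 1/(-10988355692/213827) = 6 - 213827/10988355692 = 65929920325/10988355692 ≈ 6.0000)
1/(D + p(335)) = 1/(65929920325/10988355692 + 119) = 1/(1373544247673/10988355692) = 10988355692/1373544247673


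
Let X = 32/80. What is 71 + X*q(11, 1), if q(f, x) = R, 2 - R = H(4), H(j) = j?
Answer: 351/5 ≈ 70.200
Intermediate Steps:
R = -2 (R = 2 - 1*4 = 2 - 4 = -2)
q(f, x) = -2
X = ⅖ (X = 32*(1/80) = ⅖ ≈ 0.40000)
71 + X*q(11, 1) = 71 + (⅖)*(-2) = 71 - ⅘ = 351/5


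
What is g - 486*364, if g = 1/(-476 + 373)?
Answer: -18221113/103 ≈ -1.7690e+5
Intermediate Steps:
g = -1/103 (g = 1/(-103) = -1/103 ≈ -0.0097087)
g - 486*364 = -1/103 - 486*364 = -1/103 - 176904 = -18221113/103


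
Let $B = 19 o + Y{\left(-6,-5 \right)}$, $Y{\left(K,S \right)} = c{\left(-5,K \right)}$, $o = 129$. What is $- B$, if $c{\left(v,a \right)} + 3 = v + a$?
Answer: $-2437$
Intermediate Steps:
$c{\left(v,a \right)} = -3 + a + v$ ($c{\left(v,a \right)} = -3 + \left(v + a\right) = -3 + \left(a + v\right) = -3 + a + v$)
$Y{\left(K,S \right)} = -8 + K$ ($Y{\left(K,S \right)} = -3 + K - 5 = -8 + K$)
$B = 2437$ ($B = 19 \cdot 129 - 14 = 2451 - 14 = 2437$)
$- B = \left(-1\right) 2437 = -2437$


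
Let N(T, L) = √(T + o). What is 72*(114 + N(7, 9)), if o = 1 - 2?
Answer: 8208 + 72*√6 ≈ 8384.4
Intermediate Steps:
o = -1
N(T, L) = √(-1 + T) (N(T, L) = √(T - 1) = √(-1 + T))
72*(114 + N(7, 9)) = 72*(114 + √(-1 + 7)) = 72*(114 + √6) = 8208 + 72*√6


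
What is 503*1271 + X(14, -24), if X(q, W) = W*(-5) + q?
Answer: 639447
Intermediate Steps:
X(q, W) = q - 5*W (X(q, W) = -5*W + q = q - 5*W)
503*1271 + X(14, -24) = 503*1271 + (14 - 5*(-24)) = 639313 + (14 + 120) = 639313 + 134 = 639447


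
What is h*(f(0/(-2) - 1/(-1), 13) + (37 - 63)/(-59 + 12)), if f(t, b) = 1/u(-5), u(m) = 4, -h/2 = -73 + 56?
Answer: 2567/94 ≈ 27.309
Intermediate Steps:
h = 34 (h = -2*(-73 + 56) = -2*(-17) = 34)
f(t, b) = ¼ (f(t, b) = 1/4 = ¼)
h*(f(0/(-2) - 1/(-1), 13) + (37 - 63)/(-59 + 12)) = 34*(¼ + (37 - 63)/(-59 + 12)) = 34*(¼ - 26/(-47)) = 34*(¼ - 26*(-1/47)) = 34*(¼ + 26/47) = 34*(151/188) = 2567/94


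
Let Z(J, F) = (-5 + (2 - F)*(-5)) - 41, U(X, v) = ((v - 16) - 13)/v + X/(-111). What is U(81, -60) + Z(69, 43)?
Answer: 354653/2220 ≈ 159.75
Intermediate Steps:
U(X, v) = -X/111 + (-29 + v)/v (U(X, v) = ((-16 + v) - 13)/v + X*(-1/111) = (-29 + v)/v - X/111 = -X/111 + (-29 + v)/v)
Z(J, F) = -56 + 5*F (Z(J, F) = (-5 + (-10 + 5*F)) - 41 = (-15 + 5*F) - 41 = -56 + 5*F)
U(81, -60) + Z(69, 43) = (1 - 29/(-60) - 1/111*81) + (-56 + 5*43) = (1 - 29*(-1/60) - 27/37) + (-56 + 215) = (1 + 29/60 - 27/37) + 159 = 1673/2220 + 159 = 354653/2220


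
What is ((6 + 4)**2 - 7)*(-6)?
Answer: -558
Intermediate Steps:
((6 + 4)**2 - 7)*(-6) = (10**2 - 7)*(-6) = (100 - 7)*(-6) = 93*(-6) = -558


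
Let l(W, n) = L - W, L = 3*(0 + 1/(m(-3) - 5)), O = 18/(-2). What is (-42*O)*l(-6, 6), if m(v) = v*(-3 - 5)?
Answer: 44226/19 ≈ 2327.7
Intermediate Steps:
O = -9 (O = 18*(-1/2) = -9)
m(v) = -8*v (m(v) = v*(-8) = -8*v)
L = 3/19 (L = 3*(0 + 1/(-8*(-3) - 5)) = 3*(0 + 1/(24 - 5)) = 3*(0 + 1/19) = 3*(1/19) = 3/19 ≈ 0.15789)
l(W, n) = 3/19 - W
(-42*O)*l(-6, 6) = (-42*(-9))*(3/19 - 1*(-6)) = 378*(3/19 + 6) = 378*(117/19) = 44226/19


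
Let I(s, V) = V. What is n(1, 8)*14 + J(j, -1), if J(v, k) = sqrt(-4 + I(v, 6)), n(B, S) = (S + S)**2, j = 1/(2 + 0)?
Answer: 3584 + sqrt(2) ≈ 3585.4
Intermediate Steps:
j = 1/2 ≈ 0.50000
n(B, S) = 4*S**2 (n(B, S) = (2*S)**2 = 4*S**2)
J(v, k) = sqrt(2) (J(v, k) = sqrt(-4 + 6) = sqrt(2))
n(1, 8)*14 + J(j, -1) = (4*8**2)*14 + sqrt(2) = (4*64)*14 + sqrt(2) = 256*14 + sqrt(2) = 3584 + sqrt(2)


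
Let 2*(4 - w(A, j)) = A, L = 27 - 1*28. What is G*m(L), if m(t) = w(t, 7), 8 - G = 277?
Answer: -2421/2 ≈ -1210.5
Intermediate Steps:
L = -1 (L = 27 - 28 = -1)
G = -269 (G = 8 - 1*277 = 8 - 277 = -269)
w(A, j) = 4 - A/2
m(t) = 4 - t/2
G*m(L) = -269*(4 - ½*(-1)) = -269*(4 + ½) = -269*9/2 = -2421/2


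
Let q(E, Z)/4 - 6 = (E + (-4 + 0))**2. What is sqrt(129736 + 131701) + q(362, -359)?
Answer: 512680 + sqrt(261437) ≈ 5.1319e+5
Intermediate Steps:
q(E, Z) = 24 + 4*(-4 + E)**2 (q(E, Z) = 24 + 4*(E + (-4 + 0))**2 = 24 + 4*(E - 4)**2 = 24 + 4*(-4 + E)**2)
sqrt(129736 + 131701) + q(362, -359) = sqrt(129736 + 131701) + (24 + 4*(-4 + 362)**2) = sqrt(261437) + (24 + 4*358**2) = sqrt(261437) + (24 + 4*128164) = sqrt(261437) + (24 + 512656) = sqrt(261437) + 512680 = 512680 + sqrt(261437)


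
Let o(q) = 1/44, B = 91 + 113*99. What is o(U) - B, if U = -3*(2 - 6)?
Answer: -496231/44 ≈ -11278.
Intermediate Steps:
U = 12 (U = -3*(-4) = 12)
B = 11278 (B = 91 + 11187 = 11278)
o(q) = 1/44
o(U) - B = 1/44 - 1*11278 = 1/44 - 11278 = -496231/44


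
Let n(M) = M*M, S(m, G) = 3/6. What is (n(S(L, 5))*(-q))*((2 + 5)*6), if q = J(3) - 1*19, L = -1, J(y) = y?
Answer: 168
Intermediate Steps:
S(m, G) = ½ (S(m, G) = 3*(⅙) = ½)
q = -16 (q = 3 - 1*19 = 3 - 19 = -16)
n(M) = M²
(n(S(L, 5))*(-q))*((2 + 5)*6) = ((½)²*(-1*(-16)))*((2 + 5)*6) = ((¼)*16)*(7*6) = 4*42 = 168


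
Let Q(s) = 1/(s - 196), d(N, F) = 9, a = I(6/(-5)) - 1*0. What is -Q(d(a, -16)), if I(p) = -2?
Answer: 1/187 ≈ 0.0053476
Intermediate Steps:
a = -2 (a = -2 - 1*0 = -2 + 0 = -2)
Q(s) = 1/(-196 + s)
-Q(d(a, -16)) = -1/(-196 + 9) = -1/(-187) = -1*(-1/187) = 1/187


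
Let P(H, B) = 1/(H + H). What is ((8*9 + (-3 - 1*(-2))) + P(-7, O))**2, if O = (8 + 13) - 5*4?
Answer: 986049/196 ≈ 5030.9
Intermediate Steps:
O = 1 (O = 21 - 20 = 1)
P(H, B) = 1/(2*H)
((8*9 + (-3 - 1*(-2))) + P(-7, O))**2 = ((8*9 + (-3 - 1*(-2))) + (1/2)/(-7))**2 = ((72 + (-3 + 2)) + (1/2)*(-1/7))**2 = ((72 - 1) - 1/14)**2 = (71 - 1/14)**2 = (993/14)**2 = 986049/196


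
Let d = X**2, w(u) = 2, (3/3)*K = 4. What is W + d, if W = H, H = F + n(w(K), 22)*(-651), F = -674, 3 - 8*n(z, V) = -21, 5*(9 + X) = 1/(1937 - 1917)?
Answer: -25461799/10000 ≈ -2546.2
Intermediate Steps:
K = 4
X = -899/100 (X = -9 + 1/(5*(1937 - 1917)) = -9 + (1/5)/20 = -9 + (1/5)*(1/20) = -9 + 1/100 = -899/100 ≈ -8.9900)
n(z, V) = 3 (n(z, V) = 3/8 - 1/8*(-21) = 3/8 + 21/8 = 3)
d = 808201/10000 (d = (-899/100)**2 = 808201/10000 ≈ 80.820)
H = -2627 (H = -674 + 3*(-651) = -674 - 1953 = -2627)
W = -2627
W + d = -2627 + 808201/10000 = -25461799/10000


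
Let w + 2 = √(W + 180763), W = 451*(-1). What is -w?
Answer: 2 - 2*√45078 ≈ -422.63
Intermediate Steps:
W = -451
w = -2 + 2*√45078 (w = -2 + √(-451 + 180763) = -2 + √180312 = -2 + 2*√45078 ≈ 422.63)
-w = -(-2 + 2*√45078) = 2 - 2*√45078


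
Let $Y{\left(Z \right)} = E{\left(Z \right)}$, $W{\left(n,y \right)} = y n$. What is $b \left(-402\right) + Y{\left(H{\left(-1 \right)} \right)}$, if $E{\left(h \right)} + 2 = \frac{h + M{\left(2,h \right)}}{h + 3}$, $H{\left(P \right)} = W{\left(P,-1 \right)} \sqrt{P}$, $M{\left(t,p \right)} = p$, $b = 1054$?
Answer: $- \frac{2118549}{5} + \frac{3 i}{5} \approx -4.2371 \cdot 10^{5} + 0.6 i$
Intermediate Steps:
$W{\left(n,y \right)} = n y$
$H{\left(P \right)} = - P^{\frac{3}{2}}$ ($H{\left(P \right)} = P \left(-1\right) \sqrt{P} = - P \sqrt{P} = - P^{\frac{3}{2}}$)
$E{\left(h \right)} = -2 + \frac{2 h}{3 + h}$ ($E{\left(h \right)} = -2 + \frac{h + h}{h + 3} = -2 + \frac{2 h}{3 + h}$)
$Y{\left(Z \right)} = - \frac{6}{3 + Z}$
$b \left(-402\right) + Y{\left(H{\left(-1 \right)} \right)} = 1054 \left(-402\right) - \frac{6}{3 - \left(-1\right)^{\frac{3}{2}}} = -423708 - \frac{6}{3 - - i} = -423708 - \frac{6}{3 + i} = -423708 - 6 \frac{3 - i}{10} = -423708 - \frac{3 \left(3 - i\right)}{5}$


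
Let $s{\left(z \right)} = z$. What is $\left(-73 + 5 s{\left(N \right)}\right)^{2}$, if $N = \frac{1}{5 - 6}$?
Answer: $6084$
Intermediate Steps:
$N = -1$ ($N = \frac{1}{-1} = -1$)
$\left(-73 + 5 s{\left(N \right)}\right)^{2} = \left(-73 + 5 \left(-1\right)\right)^{2} = \left(-73 - 5\right)^{2} = \left(-78\right)^{2} = 6084$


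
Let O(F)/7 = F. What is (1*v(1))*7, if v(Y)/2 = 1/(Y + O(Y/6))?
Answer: 84/13 ≈ 6.4615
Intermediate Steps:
O(F) = 7*F
v(Y) = 12/(13*Y) (v(Y) = 2/(Y + 7*(Y/6)) = 2/(Y + 7*Y/6) = 2/((13*Y/6)) = 2*(6/(13*Y)) = 12/(13*Y))
(1*v(1))*7 = (1*((12/13)/1))*7 = (1*((12/13)*1))*7 = (1*(12/13))*7 = (12/13)*7 = 84/13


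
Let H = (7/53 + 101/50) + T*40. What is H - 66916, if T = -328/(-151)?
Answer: -26740808247/400150 ≈ -66827.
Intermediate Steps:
T = 328/151 (T = -328*(-1/151) = 328/151 ≈ 2.1722)
H = 35629153/400150 (H = (7/53 + 101/50) + (328/151)*40 = (7*(1/53) + 101*(1/50)) + 13120/151 = (7/53 + 101/50) + 13120/151 = 5703/2650 + 13120/151 = 35629153/400150 ≈ 89.040)
H - 66916 = 35629153/400150 - 66916 = -26740808247/400150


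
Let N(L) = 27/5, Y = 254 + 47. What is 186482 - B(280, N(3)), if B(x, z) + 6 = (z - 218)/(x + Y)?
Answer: 541748703/2905 ≈ 1.8649e+5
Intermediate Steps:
Y = 301
N(L) = 27/5 (N(L) = 27*(⅕) = 27/5)
B(x, z) = -6 + (-218 + z)/(301 + x) (B(x, z) = -6 + (z - 218)/(x + 301) = -6 + (-218 + z)/(301 + x))
186482 - B(280, N(3)) = 186482 - (-2024 + 27/5 - 6*280)/(301 + 280) = 186482 - (-2024 + 27/5 - 1680)/581 = 186482 - (-18493)/(581*5) = 186482 - 1*(-18493/2905) = 186482 + 18493/2905 = 541748703/2905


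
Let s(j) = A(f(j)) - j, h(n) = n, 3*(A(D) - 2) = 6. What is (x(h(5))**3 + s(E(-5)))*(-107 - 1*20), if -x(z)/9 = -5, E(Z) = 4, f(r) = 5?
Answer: -11572875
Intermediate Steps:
A(D) = 4 (A(D) = 2 + (1/3)*6 = 2 + 2 = 4)
x(z) = 45 (x(z) = -9*(-5) = 45)
s(j) = 4 - j
(x(h(5))**3 + s(E(-5)))*(-107 - 1*20) = (45**3 + (4 - 1*4))*(-107 - 1*20) = (91125 + (4 - 4))*(-107 - 20) = (91125 + 0)*(-127) = 91125*(-127) = -11572875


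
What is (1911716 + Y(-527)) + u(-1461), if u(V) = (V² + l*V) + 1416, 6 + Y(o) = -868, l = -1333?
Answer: 5994292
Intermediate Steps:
Y(o) = -874 (Y(o) = -6 - 868 = -874)
u(V) = 1416 + V² - 1333*V (u(V) = (V² - 1333*V) + 1416 = 1416 + V² - 1333*V)
(1911716 + Y(-527)) + u(-1461) = (1911716 - 874) + (1416 + (-1461)² - 1333*(-1461)) = 1910842 + (1416 + 2134521 + 1947513) = 1910842 + 4083450 = 5994292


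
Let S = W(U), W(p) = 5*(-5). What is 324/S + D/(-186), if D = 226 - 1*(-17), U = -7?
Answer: -22113/1550 ≈ -14.266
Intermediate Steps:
W(p) = -25
D = 243 (D = 226 + 17 = 243)
S = -25
324/S + D/(-186) = 324/(-25) + 243/(-186) = 324*(-1/25) + 243*(-1/186) = -324/25 - 81/62 = -22113/1550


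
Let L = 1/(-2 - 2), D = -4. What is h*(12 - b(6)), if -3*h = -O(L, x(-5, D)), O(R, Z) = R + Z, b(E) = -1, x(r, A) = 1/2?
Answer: 13/12 ≈ 1.0833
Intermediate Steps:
x(r, A) = 1/2
L = -1/4 (L = 1/(-4) = -1/4 ≈ -0.25000)
h = 1/12 (h = -(-1)*(-1/4 + 1/2)/3 = -(-1)/(3*4) = -1/3*(-1/4) = 1/12 ≈ 0.083333)
h*(12 - b(6)) = (12 - 1*(-1))/12 = (12 + 1)/12 = (1/12)*13 = 13/12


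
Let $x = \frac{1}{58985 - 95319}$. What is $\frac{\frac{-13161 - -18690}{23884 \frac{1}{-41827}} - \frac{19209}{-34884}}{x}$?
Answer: $\frac{321383265103112}{913563} \approx 3.5179 \cdot 10^{8}$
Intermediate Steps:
$x = - \frac{1}{36334}$ ($x = \frac{1}{-36334} = - \frac{1}{36334} \approx -2.7522 \cdot 10^{-5}$)
$\frac{\frac{-13161 - -18690}{23884 \frac{1}{-41827}} - \frac{19209}{-34884}}{x} = \frac{\frac{-13161 - -18690}{23884 \frac{1}{-41827}} - \frac{19209}{-34884}}{- \frac{1}{36334}} = \left(\frac{-13161 + 18690}{23884 \left(- \frac{1}{41827}\right)} - - \frac{337}{612}\right) \left(-36334\right) = \left(\frac{5529}{- \frac{23884}{41827}} + \frac{337}{612}\right) \left(-36334\right) = \left(5529 \left(- \frac{41827}{23884}\right) + \frac{337}{612}\right) \left(-36334\right) = \left(- \frac{231261483}{23884} + \frac{337}{612}\right) \left(-36334\right) = \left(- \frac{8845248668}{913563}\right) \left(-36334\right) = \frac{321383265103112}{913563}$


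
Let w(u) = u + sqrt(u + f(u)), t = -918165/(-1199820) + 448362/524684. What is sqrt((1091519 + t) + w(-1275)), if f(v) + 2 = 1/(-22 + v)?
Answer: sqrt(50474223464670668464655204865381 + 107084490397201426034316*I*sqrt(238686910))/6804130707278 ≈ 1044.1 + 0.017112*I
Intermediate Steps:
t = 16995002995/10492105948 (t = -918165*(-1/1199820) + 448362*(1/524684) = 61211/79988 + 224181/262342 = 16995002995/10492105948 ≈ 1.6198)
f(v) = -2 + 1/(-22 + v)
w(u) = u + sqrt(u + (45 - 2*u)/(-22 + u))
sqrt((1091519 + t) + w(-1275)) = sqrt((1091519 + 16995002995/10492105948) + (-1275 + sqrt((45 + (-1275)**2 - 24*(-1275))/(-22 - 1275)))) = sqrt(11452349987258007/10492105948 + (-1275 + sqrt((45 + 1625625 + 30600)/(-1297)))) = sqrt(11452349987258007/10492105948 + (-1275 + sqrt(-1/1297*1656270))) = sqrt(11452349987258007/10492105948 + (-1275 + sqrt(-1656270/1297))) = sqrt(11452349987258007/10492105948 + (-1275 + 3*I*sqrt(238686910)/1297)) = sqrt(11438972552174307/10492105948 + 3*I*sqrt(238686910)/1297)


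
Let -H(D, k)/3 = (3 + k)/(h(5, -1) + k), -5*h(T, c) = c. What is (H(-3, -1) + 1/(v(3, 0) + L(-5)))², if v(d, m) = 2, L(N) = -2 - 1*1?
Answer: 169/4 ≈ 42.250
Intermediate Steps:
h(T, c) = -c/5
L(N) = -3 (L(N) = -2 - 1 = -3)
H(D, k) = -3*(3 + k)/(⅕ + k) (H(D, k) = -3*(3 + k)/(-⅕*(-1) + k) = -3*(3 + k)/(⅕ + k))
(H(-3, -1) + 1/(v(3, 0) + L(-5)))² = (15*(-3 - 1*(-1))/(1 + 5*(-1)) + 1/(2 - 3))² = (15*(-3 + 1)/(1 - 5) + 1/(-1))² = (15*(-2)/(-4) - 1)² = (15*(-¼)*(-2) - 1)² = (15/2 - 1)² = (13/2)² = 169/4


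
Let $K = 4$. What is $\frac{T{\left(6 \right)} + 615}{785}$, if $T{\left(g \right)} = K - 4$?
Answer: $\frac{123}{157} \approx 0.78344$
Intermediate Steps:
$T{\left(g \right)} = 0$ ($T{\left(g \right)} = 4 - 4 = 0$)
$\frac{T{\left(6 \right)} + 615}{785} = \frac{0 + 615}{785} = 615 \cdot \frac{1}{785} = \frac{123}{157}$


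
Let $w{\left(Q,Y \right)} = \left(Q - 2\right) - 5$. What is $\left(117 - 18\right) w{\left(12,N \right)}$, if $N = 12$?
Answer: $495$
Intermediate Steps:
$w{\left(Q,Y \right)} = -7 + Q$ ($w{\left(Q,Y \right)} = \left(-2 + Q\right) - 5 = -7 + Q$)
$\left(117 - 18\right) w{\left(12,N \right)} = \left(117 - 18\right) \left(-7 + 12\right) = 99 \cdot 5 = 495$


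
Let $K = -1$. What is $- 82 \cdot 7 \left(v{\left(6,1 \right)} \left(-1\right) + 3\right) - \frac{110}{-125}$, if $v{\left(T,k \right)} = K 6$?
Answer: $- \frac{129128}{25} \approx -5165.1$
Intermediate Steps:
$v{\left(T,k \right)} = -6$ ($v{\left(T,k \right)} = \left(-1\right) 6 = -6$)
$- 82 \cdot 7 \left(v{\left(6,1 \right)} \left(-1\right) + 3\right) - \frac{110}{-125} = - 82 \cdot 7 \left(\left(-6\right) \left(-1\right) + 3\right) - \frac{110}{-125} = - 82 \cdot 7 \left(6 + 3\right) - - \frac{22}{25} = - 82 \cdot 7 \cdot 9 + \frac{22}{25} = \left(-82\right) 63 + \frac{22}{25} = -5166 + \frac{22}{25} = - \frac{129128}{25}$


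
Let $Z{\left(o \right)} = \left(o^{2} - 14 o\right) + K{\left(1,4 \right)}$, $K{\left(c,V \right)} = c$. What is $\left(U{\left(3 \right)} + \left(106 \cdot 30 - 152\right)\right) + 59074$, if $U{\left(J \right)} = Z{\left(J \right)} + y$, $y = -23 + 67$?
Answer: $62114$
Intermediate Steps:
$y = 44$
$Z{\left(o \right)} = 1 + o^{2} - 14 o$ ($Z{\left(o \right)} = \left(o^{2} - 14 o\right) + 1 = 1 + o^{2} - 14 o$)
$U{\left(J \right)} = 45 + J^{2} - 14 J$ ($U{\left(J \right)} = \left(1 + J^{2} - 14 J\right) + 44 = 45 + J^{2} - 14 J$)
$\left(U{\left(3 \right)} + \left(106 \cdot 30 - 152\right)\right) + 59074 = \left(\left(45 + 3^{2} - 42\right) + \left(106 \cdot 30 - 152\right)\right) + 59074 = \left(\left(45 + 9 - 42\right) + \left(3180 - 152\right)\right) + 59074 = \left(12 + 3028\right) + 59074 = 3040 + 59074 = 62114$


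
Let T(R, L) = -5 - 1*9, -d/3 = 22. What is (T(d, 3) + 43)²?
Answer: 841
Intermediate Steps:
d = -66 (d = -3*22 = -66)
T(R, L) = -14 (T(R, L) = -5 - 9 = -14)
(T(d, 3) + 43)² = (-14 + 43)² = 29² = 841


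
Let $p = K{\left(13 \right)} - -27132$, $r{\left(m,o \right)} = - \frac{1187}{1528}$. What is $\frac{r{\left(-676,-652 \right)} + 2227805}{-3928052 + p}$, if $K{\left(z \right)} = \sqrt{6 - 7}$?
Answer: $- \frac{1659882835595595}{2906480777662591} - \frac{3404084853 i}{23251846221300728} \approx -0.5711 - 1.464 \cdot 10^{-7} i$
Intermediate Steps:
$r{\left(m,o \right)} = - \frac{1187}{1528}$ ($r{\left(m,o \right)} = \left(-1187\right) \frac{1}{1528} = - \frac{1187}{1528}$)
$K{\left(z \right)} = i$ ($K{\left(z \right)} = \sqrt{-1} = i$)
$p = 27132 + i$ ($p = i - -27132 = i + 27132 = 27132 + i \approx 27132.0 + 1.0 i$)
$\frac{r{\left(-676,-652 \right)} + 2227805}{-3928052 + p} = \frac{- \frac{1187}{1528} + 2227805}{-3928052 + \left(27132 + i\right)} = \frac{3404084853}{1528 \left(-3900920 + i\right)} = \frac{3404084853 \frac{-3900920 - i}{15217176846401}}{1528} = \frac{3404084853 \left(-3900920 - i\right)}{23251846221300728}$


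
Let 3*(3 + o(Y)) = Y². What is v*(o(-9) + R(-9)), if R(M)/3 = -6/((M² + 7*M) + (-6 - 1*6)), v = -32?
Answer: -672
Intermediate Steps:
R(M) = -18/(-12 + M² + 7*M) (R(M) = 3*(-6/((M² + 7*M) + (-6 - 1*6))) = 3*(-6/((M² + 7*M) + (-6 - 6))) = 3*(-6/((M² + 7*M) - 12)) = 3*(-6/(-12 + M² + 7*M)) = -18/(-12 + M² + 7*M))
o(Y) = -3 + Y²/3
v*(o(-9) + R(-9)) = -32*((-3 + (⅓)*(-9)²) - 18/(-12 + (-9)² + 7*(-9))) = -32*((-3 + (⅓)*81) - 18/(-12 + 81 - 63)) = -32*((-3 + 27) - 18/6) = -32*(24 - 18*⅙) = -32*(24 - 3) = -32*21 = -672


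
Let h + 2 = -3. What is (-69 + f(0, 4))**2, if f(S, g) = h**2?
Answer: 1936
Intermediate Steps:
h = -5 (h = -2 - 3 = -5)
f(S, g) = 25 (f(S, g) = (-5)**2 = 25)
(-69 + f(0, 4))**2 = (-69 + 25)**2 = (-44)**2 = 1936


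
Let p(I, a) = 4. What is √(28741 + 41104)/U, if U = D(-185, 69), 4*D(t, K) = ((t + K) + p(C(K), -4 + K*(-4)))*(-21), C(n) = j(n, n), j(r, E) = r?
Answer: √69845/588 ≈ 0.44946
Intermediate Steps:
C(n) = n
D(t, K) = -21 - 21*K/4 - 21*t/4 (D(t, K) = (((t + K) + 4)*(-21))/4 = (((K + t) + 4)*(-21))/4 = ((4 + K + t)*(-21))/4 = (-84 - 21*K - 21*t)/4 = -21 - 21*K/4 - 21*t/4)
U = 588 (U = -21 - 21/4*69 - 21/4*(-185) = -21 - 1449/4 + 3885/4 = 588)
√(28741 + 41104)/U = √(28741 + 41104)/588 = √69845*(1/588) = √69845/588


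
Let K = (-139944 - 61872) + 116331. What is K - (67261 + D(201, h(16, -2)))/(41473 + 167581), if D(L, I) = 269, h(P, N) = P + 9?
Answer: -8935524360/104527 ≈ -85485.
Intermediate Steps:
h(P, N) = 9 + P
K = -85485 (K = -201816 + 116331 = -85485)
K - (67261 + D(201, h(16, -2)))/(41473 + 167581) = -85485 - (67261 + 269)/(41473 + 167581) = -85485 - 67530/209054 = -85485 - 1*33765/104527 = -85485 - 33765/104527 = -8935524360/104527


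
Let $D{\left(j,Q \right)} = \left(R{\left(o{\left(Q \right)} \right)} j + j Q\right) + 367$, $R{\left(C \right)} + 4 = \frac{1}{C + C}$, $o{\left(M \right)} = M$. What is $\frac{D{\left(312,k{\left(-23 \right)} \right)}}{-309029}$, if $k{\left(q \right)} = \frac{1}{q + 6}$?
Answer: $\frac{60373}{5253493} \approx 0.011492$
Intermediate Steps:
$k{\left(q \right)} = \frac{1}{6 + q}$
$R{\left(C \right)} = -4 + \frac{1}{2 C}$ ($R{\left(C \right)} = -4 + \frac{1}{C + C} = -4 + \frac{1}{2 C}$)
$D{\left(j,Q \right)} = 367 + Q j + j \left(-4 + \frac{1}{2 Q}\right)$ ($D{\left(j,Q \right)} = \left(\left(-4 + \frac{1}{2 Q}\right) j + j Q\right) + 367 = \left(j \left(-4 + \frac{1}{2 Q}\right) + Q j\right) + 367 = \left(Q j + j \left(-4 + \frac{1}{2 Q}\right)\right) + 367 = 367 + Q j + j \left(-4 + \frac{1}{2 Q}\right)$)
$\frac{D{\left(312,k{\left(-23 \right)} \right)}}{-309029} = \frac{367 - 1248 + \frac{1}{6 - 23} \cdot 312 + \frac{1}{2} \cdot 312 \frac{1}{\frac{1}{6 - 23}}}{-309029} = \left(367 - 1248 + \frac{1}{-17} \cdot 312 + \frac{1}{2} \cdot 312 \frac{1}{\frac{1}{-17}}\right) \left(- \frac{1}{309029}\right) = \left(367 - 1248 - \frac{312}{17} + \frac{1}{2} \cdot 312 \frac{1}{- \frac{1}{17}}\right) \left(- \frac{1}{309029}\right) = \left(367 - 1248 - \frac{312}{17} + \frac{1}{2} \cdot 312 \left(-17\right)\right) \left(- \frac{1}{309029}\right) = \left(367 - 1248 - \frac{312}{17} - 2652\right) \left(- \frac{1}{309029}\right) = \left(- \frac{60373}{17}\right) \left(- \frac{1}{309029}\right) = \frac{60373}{5253493}$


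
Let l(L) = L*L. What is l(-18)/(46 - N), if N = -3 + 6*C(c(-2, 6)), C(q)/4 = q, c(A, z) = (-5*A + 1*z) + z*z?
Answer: -324/1199 ≈ -0.27023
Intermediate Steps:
c(A, z) = z + z² - 5*A (c(A, z) = (-5*A + z) + z² = (z - 5*A) + z² = z + z² - 5*A)
C(q) = 4*q
l(L) = L²
N = 1245 (N = -3 + 6*(4*(6 + 6² - 5*(-2))) = -3 + 6*(4*(6 + 36 + 10)) = -3 + 6*(4*52) = -3 + 6*208 = -3 + 1248 = 1245)
l(-18)/(46 - N) = (-18)²/(46 - 1*1245) = 324/(46 - 1245) = 324/(-1199) = 324*(-1/1199) = -324/1199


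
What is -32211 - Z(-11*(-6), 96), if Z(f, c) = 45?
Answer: -32256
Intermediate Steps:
-32211 - Z(-11*(-6), 96) = -32211 - 1*45 = -32211 - 45 = -32256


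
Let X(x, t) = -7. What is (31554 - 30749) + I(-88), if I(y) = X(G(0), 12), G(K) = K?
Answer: 798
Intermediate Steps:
I(y) = -7
(31554 - 30749) + I(-88) = (31554 - 30749) - 7 = 805 - 7 = 798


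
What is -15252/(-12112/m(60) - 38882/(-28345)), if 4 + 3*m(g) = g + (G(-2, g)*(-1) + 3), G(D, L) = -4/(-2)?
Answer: 4107020430/171287941 ≈ 23.977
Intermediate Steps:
G(D, L) = 2 (G(D, L) = -4*(-½) = 2)
m(g) = -1 + g/3 (m(g) = -4/3 + (g + (2*(-1) + 3))/3 = -4/3 + (g + (-2 + 3))/3 = -4/3 + (g + 1)/3 = -4/3 + (1 + g)/3 = -4/3 + (⅓ + g/3) = -1 + g/3)
-15252/(-12112/m(60) - 38882/(-28345)) = -15252/(-12112/(-1 + (⅓)*60) - 38882/(-28345)) = -15252/(-12112/(-1 + 20) - 38882*(-1/28345)) = -15252/(-12112/19 + 38882/28345) = -15252/(-342575882/538555) = -15252*(-538555/342575882) = 4107020430/171287941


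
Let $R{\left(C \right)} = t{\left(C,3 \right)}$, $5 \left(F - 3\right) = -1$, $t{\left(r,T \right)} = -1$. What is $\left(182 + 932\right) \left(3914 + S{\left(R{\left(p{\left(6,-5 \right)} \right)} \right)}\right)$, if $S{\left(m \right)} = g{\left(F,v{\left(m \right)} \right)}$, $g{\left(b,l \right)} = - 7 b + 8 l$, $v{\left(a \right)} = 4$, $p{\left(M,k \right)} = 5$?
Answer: $\frac{21870048}{5} \approx 4.374 \cdot 10^{6}$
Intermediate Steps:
$F = \frac{14}{5}$ ($F = 3 + \frac{1}{5} \left(-1\right) = 3 - \frac{1}{5} = \frac{14}{5} \approx 2.8$)
$R{\left(C \right)} = -1$
$S{\left(m \right)} = \frac{62}{5}$ ($S{\left(m \right)} = \left(-7\right) \frac{14}{5} + 8 \cdot 4 = - \frac{98}{5} + 32 = \frac{62}{5}$)
$\left(182 + 932\right) \left(3914 + S{\left(R{\left(p{\left(6,-5 \right)} \right)} \right)}\right) = \left(182 + 932\right) \left(3914 + \frac{62}{5}\right) = 1114 \cdot \frac{19632}{5} = \frac{21870048}{5}$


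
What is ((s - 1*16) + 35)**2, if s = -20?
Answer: 1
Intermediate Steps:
((s - 1*16) + 35)**2 = ((-20 - 1*16) + 35)**2 = ((-20 - 16) + 35)**2 = (-36 + 35)**2 = (-1)**2 = 1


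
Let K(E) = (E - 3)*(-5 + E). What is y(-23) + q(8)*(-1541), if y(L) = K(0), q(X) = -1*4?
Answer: 6179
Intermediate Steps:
q(X) = -4
K(E) = (-5 + E)*(-3 + E) (K(E) = (-3 + E)*(-5 + E) = (-5 + E)*(-3 + E))
y(L) = 15 (y(L) = 15 + 0**2 - 8*0 = 15 + 0 + 0 = 15)
y(-23) + q(8)*(-1541) = 15 - 4*(-1541) = 15 + 6164 = 6179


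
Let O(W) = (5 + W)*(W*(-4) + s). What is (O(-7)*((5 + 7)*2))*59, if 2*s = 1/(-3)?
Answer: -78824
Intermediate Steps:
s = -⅙ (s = (½)/(-3) = (½)*(-⅓) = -⅙ ≈ -0.16667)
O(W) = (5 + W)*(-⅙ - 4*W) (O(W) = (5 + W)*(W*(-4) - ⅙) = (5 + W)*(-4*W - ⅙) = (5 + W)*(-⅙ - 4*W))
(O(-7)*((5 + 7)*2))*59 = ((-⅚ - 4*(-7)² - 121/6*(-7))*((5 + 7)*2))*59 = ((-⅚ - 4*49 + 847/6)*(12*2))*59 = ((-⅚ - 196 + 847/6)*24)*59 = -167/3*24*59 = -1336*59 = -78824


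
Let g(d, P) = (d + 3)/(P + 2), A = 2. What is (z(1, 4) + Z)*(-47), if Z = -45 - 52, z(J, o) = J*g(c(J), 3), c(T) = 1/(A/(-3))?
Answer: 45449/10 ≈ 4544.9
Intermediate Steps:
c(T) = -3/2 (c(T) = 1/(2/(-3)) = 1/(2*(-1/3)) = 1/(-2/3) = -3/2)
g(d, P) = (3 + d)/(2 + P)
z(J, o) = 3*J/10 (z(J, o) = J*((3 - 3/2)/(2 + 3)) = J*((3/2)/5) = J*((1/5)*(3/2)) = J*(3/10) = 3*J/10)
Z = -97
(z(1, 4) + Z)*(-47) = ((3/10)*1 - 97)*(-47) = (3/10 - 97)*(-47) = -967/10*(-47) = 45449/10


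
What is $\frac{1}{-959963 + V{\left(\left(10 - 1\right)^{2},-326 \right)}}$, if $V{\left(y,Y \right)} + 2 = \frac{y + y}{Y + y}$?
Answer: $- \frac{245}{235191587} \approx -1.0417 \cdot 10^{-6}$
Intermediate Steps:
$V{\left(y,Y \right)} = -2 + \frac{2 y}{Y + y}$ ($V{\left(y,Y \right)} = -2 + \frac{y + y}{Y + y} = -2 + \frac{2 y}{Y + y}$)
$\frac{1}{-959963 + V{\left(\left(10 - 1\right)^{2},-326 \right)}} = \frac{1}{-959963 - - \frac{652}{-326 + \left(10 - 1\right)^{2}}} = \frac{1}{-959963 - - \frac{652}{-326 + 9^{2}}} = \frac{1}{-959963 - - \frac{652}{-326 + 81}} = \frac{1}{-959963 - - \frac{652}{-245}} = \frac{1}{-959963 - \left(-652\right) \left(- \frac{1}{245}\right)} = \frac{1}{-959963 - \frac{652}{245}} = \frac{1}{- \frac{235191587}{245}} = - \frac{245}{235191587}$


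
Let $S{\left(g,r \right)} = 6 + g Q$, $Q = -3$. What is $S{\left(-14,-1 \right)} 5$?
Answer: $240$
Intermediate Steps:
$S{\left(g,r \right)} = 6 - 3 g$ ($S{\left(g,r \right)} = 6 + g \left(-3\right) = 6 - 3 g$)
$S{\left(-14,-1 \right)} 5 = \left(6 - -42\right) 5 = \left(6 + 42\right) 5 = 48 \cdot 5 = 240$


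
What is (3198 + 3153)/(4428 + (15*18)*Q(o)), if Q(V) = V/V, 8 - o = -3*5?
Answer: 73/54 ≈ 1.3519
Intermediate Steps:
o = 23 (o = 8 - (-3)*5 = 8 - 1*(-15) = 8 + 15 = 23)
Q(V) = 1
(3198 + 3153)/(4428 + (15*18)*Q(o)) = (3198 + 3153)/(4428 + (15*18)*1) = 6351/(4428 + 270*1) = 6351/(4428 + 270) = 6351/4698 = 6351*(1/4698) = 73/54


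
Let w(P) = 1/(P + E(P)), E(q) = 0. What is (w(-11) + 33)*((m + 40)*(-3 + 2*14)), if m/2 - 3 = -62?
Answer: -705900/11 ≈ -64173.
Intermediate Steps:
m = -118 (m = 6 + 2*(-62) = 6 - 124 = -118)
w(P) = 1/P (w(P) = 1/(P + 0) = 1/P)
(w(-11) + 33)*((m + 40)*(-3 + 2*14)) = (1/(-11) + 33)*((-118 + 40)*(-3 + 2*14)) = (-1/11 + 33)*(-78*(-3 + 28)) = 362*(-78*25)/11 = (362/11)*(-1950) = -705900/11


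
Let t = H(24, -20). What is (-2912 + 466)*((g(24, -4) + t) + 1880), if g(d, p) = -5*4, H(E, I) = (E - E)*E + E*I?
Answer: -3375480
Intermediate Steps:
H(E, I) = E*I (H(E, I) = 0*E + E*I = 0 + E*I = E*I)
g(d, p) = -20
t = -480 (t = 24*(-20) = -480)
(-2912 + 466)*((g(24, -4) + t) + 1880) = (-2912 + 466)*((-20 - 480) + 1880) = -2446*(-500 + 1880) = -2446*1380 = -3375480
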